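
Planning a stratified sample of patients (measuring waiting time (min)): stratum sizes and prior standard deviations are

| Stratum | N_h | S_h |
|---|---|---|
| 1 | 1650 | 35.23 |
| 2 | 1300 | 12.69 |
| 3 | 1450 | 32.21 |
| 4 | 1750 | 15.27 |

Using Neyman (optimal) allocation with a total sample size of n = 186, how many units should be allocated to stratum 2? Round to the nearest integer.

Neyman allocation: n_h = n · N_h S_h / Σ N_i S_i, with n = 186.
  stratum 1: N_h·S_h = 1650·35.23 = 58129.50
  stratum 2: N_h·S_h = 1300·12.69 = 16497.00
  stratum 3: N_h·S_h = 1450·32.21 = 46704.50
  stratum 4: N_h·S_h = 1750·15.27 = 26722.50
Σ N_h S_h = 148053.50
n for stratum 2 = 186·16497.00/148053.50 = 20.725 → 21

21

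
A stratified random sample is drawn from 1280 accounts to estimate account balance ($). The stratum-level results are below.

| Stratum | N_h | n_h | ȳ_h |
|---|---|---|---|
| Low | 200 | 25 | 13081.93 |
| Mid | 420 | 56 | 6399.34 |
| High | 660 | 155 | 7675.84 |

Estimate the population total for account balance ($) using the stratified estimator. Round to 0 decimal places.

τ̂_st = Σ N_h ȳ_h = 200·13081.93 + 420·6399.34 + 660·7675.84 = 10370163

τ̂_st ≈ 10370163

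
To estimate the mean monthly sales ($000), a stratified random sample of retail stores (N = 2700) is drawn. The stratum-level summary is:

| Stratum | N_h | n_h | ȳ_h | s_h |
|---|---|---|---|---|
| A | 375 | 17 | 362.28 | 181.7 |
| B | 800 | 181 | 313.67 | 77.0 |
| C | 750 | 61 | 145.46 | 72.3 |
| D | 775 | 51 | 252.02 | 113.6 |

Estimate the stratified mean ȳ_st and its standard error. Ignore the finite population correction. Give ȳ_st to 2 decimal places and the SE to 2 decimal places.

ȳ_st = Σ W_h ȳ_h = (375·362.28 + 800·313.67 + 750·145.46 + 775·252.02)/2700 = 256.00056
V̂(ȳ_st) = Σ W_h² s_h²/n_h, with W_h = N_h/N and N = 2700:
  stratum A: (375/2700)²·181.7²/17 = 37.4624
  stratum B: (800/2700)²·77.0²/181 = 2.87578
  stratum C: (750/2700)²·72.3²/61 = 6.61214
  stratum D: (775/2700)²·113.6²/51 = 20.8479
V̂(ȳ_st) = 67.7982
SE(ȳ_st) = √67.7982 = 8.23397

ȳ_st ≈ 256.00, SE ≈ 8.23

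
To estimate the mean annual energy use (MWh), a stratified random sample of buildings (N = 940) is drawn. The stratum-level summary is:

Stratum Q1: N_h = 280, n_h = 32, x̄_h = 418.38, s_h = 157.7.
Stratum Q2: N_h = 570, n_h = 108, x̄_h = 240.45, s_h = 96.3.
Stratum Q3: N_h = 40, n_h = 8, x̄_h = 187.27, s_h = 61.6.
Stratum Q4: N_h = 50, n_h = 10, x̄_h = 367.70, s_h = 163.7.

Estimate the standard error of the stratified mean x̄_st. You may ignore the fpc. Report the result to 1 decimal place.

SE(x̄_st) ≈ 10.4

V̂(x̄_st) = Σ W_h² s_h²/n_h, with W_h = N_h/N and N = 940:
  stratum Q1: (280/940)²·157.7²/32 = 68.9563
  stratum Q2: (570/940)²·96.3²/108 = 31.5735
  stratum Q3: (40/940)²·61.6²/8 = 0.858886
  stratum Q4: (50/940)²·163.7²/10 = 7.58196
V̂(x̄_st) = 108.971
SE(x̄_st) = √108.971 = 10.4389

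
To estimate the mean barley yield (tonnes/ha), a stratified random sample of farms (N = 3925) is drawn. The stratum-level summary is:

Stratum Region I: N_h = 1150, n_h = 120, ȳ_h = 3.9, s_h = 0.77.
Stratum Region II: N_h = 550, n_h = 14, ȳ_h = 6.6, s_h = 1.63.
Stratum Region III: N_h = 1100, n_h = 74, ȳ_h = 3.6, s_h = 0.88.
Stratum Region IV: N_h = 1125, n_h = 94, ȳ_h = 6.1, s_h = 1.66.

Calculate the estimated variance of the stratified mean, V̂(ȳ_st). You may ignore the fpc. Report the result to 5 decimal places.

V̂(ȳ_st) = Σ W_h² s_h²/n_h, with W_h = N_h/N and N = 3925:
  stratum Region I: (1150/3925)²·0.77²/120 = 0.000424147
  stratum Region II: (550/3925)²·1.63²/14 = 0.00372643
  stratum Region III: (1100/3925)²·0.88²/74 = 0.000821939
  stratum Region IV: (1125/3925)²·1.66²/94 = 0.00240832
V̂(ȳ_st) = 0.00738084

V̂(ȳ_st) ≈ 0.00738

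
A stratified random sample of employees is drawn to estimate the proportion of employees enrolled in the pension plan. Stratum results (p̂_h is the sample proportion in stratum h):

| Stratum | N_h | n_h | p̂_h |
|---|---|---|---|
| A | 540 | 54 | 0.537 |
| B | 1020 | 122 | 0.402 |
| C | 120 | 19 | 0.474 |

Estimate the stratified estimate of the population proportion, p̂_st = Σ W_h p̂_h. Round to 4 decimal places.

p̂_st ≈ 0.4505

N = 1680; stratum weights W_h = N_h/N.
p̂_st = Σ W_h p̂_h = (540·0.537 + 1020·0.402 + 120·0.474)/1680 = 0.45054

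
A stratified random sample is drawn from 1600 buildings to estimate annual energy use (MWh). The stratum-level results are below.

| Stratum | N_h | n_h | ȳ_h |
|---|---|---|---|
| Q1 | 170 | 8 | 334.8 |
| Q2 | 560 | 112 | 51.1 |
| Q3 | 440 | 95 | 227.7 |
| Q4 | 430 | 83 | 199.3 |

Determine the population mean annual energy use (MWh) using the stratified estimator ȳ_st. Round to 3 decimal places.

ȳ_st ≈ 169.637

N = Σ N_h = 1600. Stratum weights W_h = N_h/N.
ȳ_st = (170·334.8 + 560·51.1 + 440·227.7 + 430·199.3) / 1600 = 169.63688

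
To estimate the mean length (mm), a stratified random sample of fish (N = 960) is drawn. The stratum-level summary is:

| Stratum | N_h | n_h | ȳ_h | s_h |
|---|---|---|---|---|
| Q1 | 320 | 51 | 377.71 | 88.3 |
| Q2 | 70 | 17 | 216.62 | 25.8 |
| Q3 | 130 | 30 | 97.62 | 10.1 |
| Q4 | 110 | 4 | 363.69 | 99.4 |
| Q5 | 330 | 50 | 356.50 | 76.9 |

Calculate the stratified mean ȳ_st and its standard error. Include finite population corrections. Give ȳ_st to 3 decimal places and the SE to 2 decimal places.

ȳ_st = Σ W_h ȳ_h = (320·377.71 + 70·216.62 + 130·97.62 + 110·363.69 + 330·356.50)/960 = 319.13760
V̂(ȳ_st) = Σ W_h² (1 − n_h/N_h) s_h²/n_h, with W_h = N_h/N and N = 960:
  stratum Q1: (320/960)²·(1 − 51/320)·88.3²/51 = 14.2794
  stratum Q2: (70/960)²·(1 − 17/70)·25.8²/17 = 0.157624
  stratum Q3: (130/960)²·(1 − 30/130)·10.1²/30 = 0.0479648
  stratum Q4: (110/960)²·(1 − 4/110)·99.4²/4 = 31.2514
  stratum Q5: (330/960)²·(1 − 50/330)·76.9²/50 = 11.858
V̂(ȳ_st) = 57.5944
SE(ȳ_st) = √57.5944 = 7.5891

ȳ_st ≈ 319.138, SE ≈ 7.59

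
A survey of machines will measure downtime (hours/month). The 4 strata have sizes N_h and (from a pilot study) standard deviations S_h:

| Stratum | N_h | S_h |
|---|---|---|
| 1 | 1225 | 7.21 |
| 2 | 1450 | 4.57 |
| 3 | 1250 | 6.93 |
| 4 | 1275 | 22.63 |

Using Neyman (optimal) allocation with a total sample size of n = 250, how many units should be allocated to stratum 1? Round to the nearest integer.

42

Neyman allocation: n_h = n · N_h S_h / Σ N_i S_i, with n = 250.
  stratum 1: N_h·S_h = 1225·7.21 = 8832.25
  stratum 2: N_h·S_h = 1450·4.57 = 6626.50
  stratum 3: N_h·S_h = 1250·6.93 = 8662.50
  stratum 4: N_h·S_h = 1275·22.63 = 28853.25
Σ N_h S_h = 52974.50
n for stratum 1 = 250·8832.25/52974.50 = 41.682 → 42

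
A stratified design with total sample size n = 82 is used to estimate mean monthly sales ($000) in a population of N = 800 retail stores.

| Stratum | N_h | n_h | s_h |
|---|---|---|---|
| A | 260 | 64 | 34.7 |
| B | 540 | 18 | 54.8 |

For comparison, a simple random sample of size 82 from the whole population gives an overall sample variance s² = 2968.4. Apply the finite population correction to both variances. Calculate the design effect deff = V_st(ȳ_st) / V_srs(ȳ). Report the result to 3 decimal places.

deff ≈ 2.308

V̂(ȳ_st) = Σ W_h² (1 − n_h/N_h) s_h²/n_h, with W_h = N_h/N and N = 800:
  stratum A: (260/800)²·(1 − 64/260)·34.7²/64 = 1.49806
  stratum B: (540/800)²·(1 − 18/540)·54.8²/18 = 73.4806
V_st = 74.9787
V_srs = (1 − 82/800)·2968.4/82 = 32.4895
deff = V_st / V_srs = 74.9787/32.4895 = 2.3078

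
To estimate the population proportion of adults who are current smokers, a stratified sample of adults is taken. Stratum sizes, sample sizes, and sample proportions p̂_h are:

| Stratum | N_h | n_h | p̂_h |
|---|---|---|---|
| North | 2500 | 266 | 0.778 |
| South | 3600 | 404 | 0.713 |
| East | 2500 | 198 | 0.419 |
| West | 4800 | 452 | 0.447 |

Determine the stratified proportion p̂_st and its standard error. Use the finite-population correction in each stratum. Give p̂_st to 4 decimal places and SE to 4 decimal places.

p̂_st ≈ 0.5750, SE ≈ 0.0125

N = 13400; stratum weights W_h = N_h/N.
p̂_st = Σ W_h p̂_h = (2500·0.778 + 3600·0.713 + 2500·0.419 + 4800·0.447)/13400 = 0.57499
V̂(p̂_st) = Σ W_h² (1 − n_h/N_h) p̂_h(1−p̂_h)/(n_h−1):
  stratum North: (2500/13400)²·(1 − 266/2500)·0.778·0.222/265 = 2.02722e-05
  stratum South: (3600/13400)²·(1 − 404/3600)·0.713·0.287/403 = 3.25361e-05
  stratum East: (2500/13400)²·(1 − 198/2500)·0.419·0.581/197 = 3.96059e-05
  stratum West: (4800/13400)²·(1 − 452/4800)·0.447·0.553/451 = 6.37056e-05
V̂(p̂_st) = 0.00015612; SE = √V̂ = 0.0124948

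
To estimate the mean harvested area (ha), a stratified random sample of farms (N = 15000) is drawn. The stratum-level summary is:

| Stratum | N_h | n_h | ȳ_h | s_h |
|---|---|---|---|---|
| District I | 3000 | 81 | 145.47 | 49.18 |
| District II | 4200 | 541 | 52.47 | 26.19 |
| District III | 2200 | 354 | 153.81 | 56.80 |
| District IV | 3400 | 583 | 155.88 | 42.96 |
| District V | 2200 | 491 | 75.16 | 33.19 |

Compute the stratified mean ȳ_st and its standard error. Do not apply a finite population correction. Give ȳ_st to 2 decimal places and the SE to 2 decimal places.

ȳ_st = Σ W_h ȳ_h = (3000·145.47 + 4200·52.47 + 2200·153.81 + 3400·155.88 + 2200·75.16)/15000 = 112.70067
V̂(ȳ_st) = Σ W_h² s_h²/n_h, with W_h = N_h/N and N = 15000:
  stratum District I: (3000/15000)²·49.18²/81 = 1.19441
  stratum District II: (4200/15000)²·26.19²/541 = 0.0994008
  stratum District III: (2200/15000)²·56.80²/354 = 0.196045
  stratum District IV: (3400/15000)²·42.96²/583 = 0.162643
  stratum District V: (2200/15000)²·33.19²/491 = 0.0482609
V̂(ȳ_st) = 1.70076
SE(ȳ_st) = √1.70076 = 1.30413

ȳ_st ≈ 112.70, SE ≈ 1.30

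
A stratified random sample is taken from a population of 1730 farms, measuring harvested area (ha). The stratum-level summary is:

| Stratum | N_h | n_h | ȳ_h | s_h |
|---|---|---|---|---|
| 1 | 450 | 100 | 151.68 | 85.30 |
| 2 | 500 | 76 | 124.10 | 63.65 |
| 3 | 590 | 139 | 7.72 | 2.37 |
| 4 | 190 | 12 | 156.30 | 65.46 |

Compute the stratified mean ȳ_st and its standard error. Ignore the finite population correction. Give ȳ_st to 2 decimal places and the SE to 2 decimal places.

ȳ_st = Σ W_h ȳ_h = (450·151.68 + 500·124.10 + 590·7.72 + 190·156.30)/1730 = 95.12012
V̂(ȳ_st) = Σ W_h² s_h²/n_h, with W_h = N_h/N and N = 1730:
  stratum 1: (450/1730)²·85.30²/100 = 4.92301
  stratum 2: (500/1730)²·63.65²/76 = 4.45278
  stratum 3: (590/1730)²·2.37²/139 = 0.00469996
  stratum 4: (190/1730)²·65.46²/12 = 4.30711
V̂(ȳ_st) = 13.6876
SE(ȳ_st) = √13.6876 = 3.69968

ȳ_st ≈ 95.12, SE ≈ 3.70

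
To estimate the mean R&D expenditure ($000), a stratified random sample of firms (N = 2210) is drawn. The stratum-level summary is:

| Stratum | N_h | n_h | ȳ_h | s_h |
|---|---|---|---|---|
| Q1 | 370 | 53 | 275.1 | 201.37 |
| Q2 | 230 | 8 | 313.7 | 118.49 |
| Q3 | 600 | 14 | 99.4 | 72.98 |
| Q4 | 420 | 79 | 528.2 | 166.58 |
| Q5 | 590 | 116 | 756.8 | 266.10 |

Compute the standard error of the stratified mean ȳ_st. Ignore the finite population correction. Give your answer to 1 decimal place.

SE(ȳ_st) ≈ 11.2

V̂(ȳ_st) = Σ W_h² s_h²/n_h, with W_h = N_h/N and N = 2210:
  stratum Q1: (370/2210)²·201.37²/53 = 21.4453
  stratum Q2: (230/2210)²·118.49²/8 = 19.0084
  stratum Q3: (600/2210)²·72.98²/14 = 28.0413
  stratum Q4: (420/2210)²·166.58²/79 = 12.6862
  stratum Q5: (590/2210)²·266.10²/116 = 43.5062
V̂(ȳ_st) = 124.687
SE(ȳ_st) = √124.687 = 11.1664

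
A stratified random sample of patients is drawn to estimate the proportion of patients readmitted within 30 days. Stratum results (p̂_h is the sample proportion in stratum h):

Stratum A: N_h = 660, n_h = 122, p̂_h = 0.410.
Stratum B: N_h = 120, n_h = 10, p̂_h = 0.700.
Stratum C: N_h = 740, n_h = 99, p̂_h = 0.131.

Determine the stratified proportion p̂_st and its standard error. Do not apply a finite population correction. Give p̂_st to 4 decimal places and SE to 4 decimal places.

p̂_st ≈ 0.2971, SE ≈ 0.0282

N = 1520; stratum weights W_h = N_h/N.
p̂_st = Σ W_h p̂_h = (660·0.410 + 120·0.700 + 740·0.131)/1520 = 0.29707
V̂(p̂_st) = Σ W_h² p̂_h(1−p̂_h)/(n_h−1):
  stratum A: (660/1520)²·0.410·0.590/121 = 0.000376922
  stratum B: (120/1520)²·0.700·0.300/9 = 0.000145429
  stratum C: (740/1520)²·0.131·0.869/98 = 0.000275322
V̂(p̂_st) = 0.000797673; SE = √V̂ = 0.0282431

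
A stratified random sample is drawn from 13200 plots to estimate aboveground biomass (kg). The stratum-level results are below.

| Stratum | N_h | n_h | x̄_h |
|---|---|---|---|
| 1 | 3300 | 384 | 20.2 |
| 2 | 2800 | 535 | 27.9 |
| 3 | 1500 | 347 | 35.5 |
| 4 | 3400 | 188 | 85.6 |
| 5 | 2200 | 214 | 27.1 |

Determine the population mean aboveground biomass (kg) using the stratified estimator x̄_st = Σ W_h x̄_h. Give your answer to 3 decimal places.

N = Σ N_h = 13200. Stratum weights W_h = N_h/N.
x̄_st = (3300·20.2 + 2800·27.9 + 1500·35.5 + 3400·85.6 + 2200·27.1) / 13200 = 41.56742

x̄_st ≈ 41.567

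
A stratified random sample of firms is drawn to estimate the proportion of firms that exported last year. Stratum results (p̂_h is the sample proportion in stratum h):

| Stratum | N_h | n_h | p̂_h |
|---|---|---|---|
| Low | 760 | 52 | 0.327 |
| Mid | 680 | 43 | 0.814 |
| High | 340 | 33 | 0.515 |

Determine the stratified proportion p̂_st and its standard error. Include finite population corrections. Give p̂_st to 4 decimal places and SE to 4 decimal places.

p̂_st ≈ 0.5490, SE ≈ 0.0385

N = 1780; stratum weights W_h = N_h/N.
p̂_st = Σ W_h p̂_h = (760·0.327 + 680·0.814 + 340·0.515)/1780 = 0.54896
V̂(p̂_st) = Σ W_h² (1 − n_h/N_h) p̂_h(1−p̂_h)/(n_h−1):
  stratum Low: (760/1780)²·(1 − 52/760)·0.327·0.673/51 = 0.000732824
  stratum Mid: (680/1780)²·(1 − 43/680)·0.814·0.186/42 = 0.000492829
  stratum High: (340/1780)²·(1 − 33/340)·0.515·0.485/32 = 0.000257144
V̂(p̂_st) = 0.0014828; SE = √V̂ = 0.0385071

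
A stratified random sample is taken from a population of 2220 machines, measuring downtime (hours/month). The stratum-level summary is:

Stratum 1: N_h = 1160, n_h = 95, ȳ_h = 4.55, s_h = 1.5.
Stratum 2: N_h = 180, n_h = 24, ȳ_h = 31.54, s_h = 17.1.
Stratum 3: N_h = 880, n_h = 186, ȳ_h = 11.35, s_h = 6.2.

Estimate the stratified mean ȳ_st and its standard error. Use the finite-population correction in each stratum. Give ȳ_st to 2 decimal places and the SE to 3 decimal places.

ȳ_st ≈ 9.43, SE ≈ 0.318

ȳ_st = Σ W_h ȳ_h = (1160·4.55 + 180·31.54 + 880·11.35)/2220 = 9.43387
V̂(ȳ_st) = Σ W_h² (1 − n_h/N_h) s_h²/n_h, with W_h = N_h/N and N = 2220:
  stratum 1: (1160/2220)²·(1 − 95/1160)·1.5²/95 = 0.00593691
  stratum 2: (180/2220)²·(1 − 24/180)·17.1²/24 = 0.069418
  stratum 3: (880/2220)²·(1 − 186/880)·6.2²/186 = 0.0256098
V̂(ȳ_st) = 0.100965
SE(ȳ_st) = √0.100965 = 0.317749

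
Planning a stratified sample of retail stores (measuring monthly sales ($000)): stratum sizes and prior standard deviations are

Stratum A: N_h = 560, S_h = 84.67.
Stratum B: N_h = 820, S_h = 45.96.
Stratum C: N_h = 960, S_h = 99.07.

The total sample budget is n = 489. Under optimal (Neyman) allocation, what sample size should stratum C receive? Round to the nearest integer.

Neyman allocation: n_h = n · N_h S_h / Σ N_i S_i, with n = 489.
  stratum A: N_h·S_h = 560·84.67 = 47415.20
  stratum B: N_h·S_h = 820·45.96 = 37687.20
  stratum C: N_h·S_h = 960·99.07 = 95107.20
Σ N_h S_h = 180209.60
n for stratum C = 489·95107.20/180209.60 = 258.074 → 258

258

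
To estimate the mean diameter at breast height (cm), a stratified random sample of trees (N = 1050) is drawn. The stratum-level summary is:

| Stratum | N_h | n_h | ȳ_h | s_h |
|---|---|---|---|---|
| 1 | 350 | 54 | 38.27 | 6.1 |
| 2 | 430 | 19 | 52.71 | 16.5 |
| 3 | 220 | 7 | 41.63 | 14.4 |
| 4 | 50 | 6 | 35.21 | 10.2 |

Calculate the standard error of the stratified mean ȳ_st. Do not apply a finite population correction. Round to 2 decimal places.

V̂(ȳ_st) = Σ W_h² s_h²/n_h, with W_h = N_h/N and N = 1050:
  stratum 1: (350/1050)²·6.1²/54 = 0.0765638
  stratum 2: (430/1050)²·16.5²/19 = 2.4031
  stratum 3: (220/1050)²·14.4²/7 = 1.30045
  stratum 4: (50/1050)²·10.2²/6 = 0.0393197
V̂(ȳ_st) = 3.81944
SE(ȳ_st) = √3.81944 = 1.95434

SE(ȳ_st) ≈ 1.95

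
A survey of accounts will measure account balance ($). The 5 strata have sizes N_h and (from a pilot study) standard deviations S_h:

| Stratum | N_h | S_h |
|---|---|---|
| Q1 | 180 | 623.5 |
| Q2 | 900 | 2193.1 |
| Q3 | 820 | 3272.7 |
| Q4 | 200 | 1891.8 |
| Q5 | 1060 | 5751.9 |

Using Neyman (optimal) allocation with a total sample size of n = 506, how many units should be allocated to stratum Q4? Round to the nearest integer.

Neyman allocation: n_h = n · N_h S_h / Σ N_i S_i, with n = 506.
  stratum Q1: N_h·S_h = 180·623.5 = 112230.00
  stratum Q2: N_h·S_h = 900·2193.1 = 1973790.00
  stratum Q3: N_h·S_h = 820·3272.7 = 2683614.00
  stratum Q4: N_h·S_h = 200·1891.8 = 378360.00
  stratum Q5: N_h·S_h = 1060·5751.9 = 6097014.00
Σ N_h S_h = 11245008.00
n for stratum Q4 = 506·378360.00/11245008.00 = 17.025 → 17

17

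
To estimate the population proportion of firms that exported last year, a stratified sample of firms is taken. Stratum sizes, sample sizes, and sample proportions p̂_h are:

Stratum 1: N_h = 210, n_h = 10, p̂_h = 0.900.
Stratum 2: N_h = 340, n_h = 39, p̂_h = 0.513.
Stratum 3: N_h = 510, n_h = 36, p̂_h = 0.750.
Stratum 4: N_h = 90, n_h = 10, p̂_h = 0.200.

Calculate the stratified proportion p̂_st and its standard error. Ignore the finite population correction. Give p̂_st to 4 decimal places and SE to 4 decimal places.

p̂_st ≈ 0.6643, SE ≈ 0.0455

N = 1150; stratum weights W_h = N_h/N.
p̂_st = Σ W_h p̂_h = (210·0.900 + 340·0.513 + 510·0.750 + 90·0.200)/1150 = 0.66428
V̂(p̂_st) = Σ W_h² p̂_h(1−p̂_h)/(n_h−1):
  stratum 1: (210/1150)²·0.900·0.100/9 = 0.000333459
  stratum 2: (340/1150)²·0.513·0.487/38 = 0.000574678
  stratum 3: (510/1150)²·0.750·0.250/35 = 0.00105361
  stratum 4: (90/1150)²·0.200·0.800/9 = 0.000108885
V̂(p̂_st) = 0.00207063; SE = √V̂ = 0.0455041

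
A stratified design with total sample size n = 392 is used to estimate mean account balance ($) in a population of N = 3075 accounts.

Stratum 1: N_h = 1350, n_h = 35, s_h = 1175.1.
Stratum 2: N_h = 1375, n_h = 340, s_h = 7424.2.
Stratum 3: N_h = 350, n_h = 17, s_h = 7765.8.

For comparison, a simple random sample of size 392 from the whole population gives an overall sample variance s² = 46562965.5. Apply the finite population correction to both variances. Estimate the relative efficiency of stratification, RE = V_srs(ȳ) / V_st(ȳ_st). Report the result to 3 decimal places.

V̂(ȳ_st) = Σ W_h² (1 − n_h/N_h) s_h²/n_h, with W_h = N_h/N and N = 3075:
  stratum 1: (1350/3075)²·(1 − 35/1350)·1175.1²/35 = 7407.15
  stratum 2: (1375/3075)²·(1 − 340/1375)·7424.2²/340 = 24399.1
  stratum 3: (350/3075)²·(1 − 17/350)·7765.8²/17 = 43726.6
V_st = 75532.8
V_srs = (1 − 392/3075)·46562965.5/392 = 103641
Relative efficiency = V_srs / V_st = 103641/75532.8 = 1.3721

RE ≈ 1.372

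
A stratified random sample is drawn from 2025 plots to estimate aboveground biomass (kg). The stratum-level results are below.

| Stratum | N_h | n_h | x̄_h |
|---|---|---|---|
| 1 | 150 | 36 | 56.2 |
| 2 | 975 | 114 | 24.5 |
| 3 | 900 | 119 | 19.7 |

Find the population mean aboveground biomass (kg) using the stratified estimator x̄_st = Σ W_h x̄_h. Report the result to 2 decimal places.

x̄_st ≈ 24.71

N = Σ N_h = 2025. Stratum weights W_h = N_h/N.
x̄_st = (150·56.2 + 975·24.5 + 900·19.7) / 2025 = 24.7148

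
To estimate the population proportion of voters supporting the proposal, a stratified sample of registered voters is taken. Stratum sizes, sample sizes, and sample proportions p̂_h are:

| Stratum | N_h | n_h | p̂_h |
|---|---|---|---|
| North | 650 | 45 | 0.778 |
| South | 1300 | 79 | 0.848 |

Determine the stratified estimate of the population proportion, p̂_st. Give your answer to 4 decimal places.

N = 1950; stratum weights W_h = N_h/N.
p̂_st = Σ W_h p̂_h = (650·0.778 + 1300·0.848)/1950 = 0.82467

p̂_st ≈ 0.8247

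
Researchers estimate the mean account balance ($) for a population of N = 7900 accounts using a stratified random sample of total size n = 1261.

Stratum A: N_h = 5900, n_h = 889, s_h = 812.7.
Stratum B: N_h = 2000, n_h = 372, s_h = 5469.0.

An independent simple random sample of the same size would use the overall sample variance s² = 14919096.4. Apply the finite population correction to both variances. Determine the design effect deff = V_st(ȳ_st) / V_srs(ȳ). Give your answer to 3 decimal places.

deff ≈ 0.457

V̂(ȳ_st) = Σ W_h² (1 − n_h/N_h) s_h²/n_h, with W_h = N_h/N and N = 7900:
  stratum A: (5900/7900)²·(1 − 889/5900)·812.7²/889 = 351.95
  stratum B: (2000/7900)²·(1 − 372/2000)·5469.0²/372 = 4194.72
V_st = 4546.67
V_srs = (1 − 1261/7900)·14919096.4/1261 = 9942.67
deff = V_st / V_srs = 4546.67/9942.67 = 0.4573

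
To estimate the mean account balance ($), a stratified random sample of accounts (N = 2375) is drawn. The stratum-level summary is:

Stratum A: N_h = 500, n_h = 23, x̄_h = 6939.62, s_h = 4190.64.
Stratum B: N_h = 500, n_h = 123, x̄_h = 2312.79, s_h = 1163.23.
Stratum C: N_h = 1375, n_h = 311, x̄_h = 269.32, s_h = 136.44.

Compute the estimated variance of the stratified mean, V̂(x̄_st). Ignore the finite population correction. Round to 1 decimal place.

V̂(x̄_st) = Σ W_h² s_h²/n_h, with W_h = N_h/N and N = 2375:
  stratum A: (500/2375)²·4190.64²/23 = 33841.2
  stratum B: (500/2375)²·1163.23²/123 = 487.572
  stratum C: (1375/2375)²·136.44²/311 = 20.0632
V̂(x̄_st) = 34348.8

V̂(x̄_st) ≈ 34348.8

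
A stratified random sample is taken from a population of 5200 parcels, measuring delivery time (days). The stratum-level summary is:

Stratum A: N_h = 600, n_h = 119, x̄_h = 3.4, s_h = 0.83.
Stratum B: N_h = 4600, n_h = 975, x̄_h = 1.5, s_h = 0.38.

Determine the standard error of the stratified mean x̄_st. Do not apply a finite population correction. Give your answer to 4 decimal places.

V̂(x̄_st) = Σ W_h² s_h²/n_h, with W_h = N_h/N and N = 5200:
  stratum A: (600/5200)²·0.83²/119 = 7.70735e-05
  stratum B: (4600/5200)²·0.38²/975 = 0.000115897
V̂(x̄_st) = 0.00019297
SE(x̄_st) = √0.00019297 = 0.0138914

SE(x̄_st) ≈ 0.0139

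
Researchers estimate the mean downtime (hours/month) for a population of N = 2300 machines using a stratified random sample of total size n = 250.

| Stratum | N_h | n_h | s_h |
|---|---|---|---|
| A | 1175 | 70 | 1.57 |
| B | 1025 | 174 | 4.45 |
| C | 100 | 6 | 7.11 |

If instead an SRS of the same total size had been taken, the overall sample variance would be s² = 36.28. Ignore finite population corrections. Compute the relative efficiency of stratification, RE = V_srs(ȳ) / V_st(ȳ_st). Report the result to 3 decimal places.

RE ≈ 3.041

V̂(ȳ_st) = Σ W_h² s_h²/n_h, with W_h = N_h/N and N = 2300:
  stratum A: (1175/2300)²·1.57²/70 = 0.00919012
  stratum B: (1025/2300)²·4.45²/174 = 0.0226028
  stratum C: (100/2300)²·7.11²/6 = 0.0159269
V_st = 0.0477199
V_srs = s²/n = 36.28/250 = 0.14512
Relative efficiency = V_srs / V_st = 0.14512/0.0477199 = 3.0411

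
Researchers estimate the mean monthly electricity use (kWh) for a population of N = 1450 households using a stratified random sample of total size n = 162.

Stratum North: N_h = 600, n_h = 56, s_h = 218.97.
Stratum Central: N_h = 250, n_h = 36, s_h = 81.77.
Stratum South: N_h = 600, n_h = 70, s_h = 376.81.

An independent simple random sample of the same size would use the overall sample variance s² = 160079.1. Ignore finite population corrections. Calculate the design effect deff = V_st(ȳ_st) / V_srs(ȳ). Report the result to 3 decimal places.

V̂(ȳ_st) = Σ W_h² s_h²/n_h, with W_h = N_h/N and N = 1450:
  stratum North: (600/1450)²·218.97²/56 = 146.605
  stratum Central: (250/1450)²·81.77²/36 = 5.52115
  stratum South: (600/1450)²·376.81²/70 = 347.307
V_st = 499.433
V_srs = s²/n = 160079.1/162 = 988.143
deff = V_st / V_srs = 499.433/988.143 = 0.5054

deff ≈ 0.505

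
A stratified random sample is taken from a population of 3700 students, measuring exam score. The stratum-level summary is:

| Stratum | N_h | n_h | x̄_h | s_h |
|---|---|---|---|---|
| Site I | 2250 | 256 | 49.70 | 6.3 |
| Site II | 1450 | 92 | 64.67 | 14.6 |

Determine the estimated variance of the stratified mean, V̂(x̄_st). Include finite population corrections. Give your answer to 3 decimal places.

V̂(x̄_st) ≈ 0.384

V̂(x̄_st) = Σ W_h² (1 − n_h/N_h) s_h²/n_h, with W_h = N_h/N and N = 3700:
  stratum Site I: (2250/3700)²·(1 − 256/2250)·6.3²/256 = 0.0508096
  stratum Site II: (1450/3700)²·(1 − 92/1450)·14.6²/92 = 0.333259
V̂(x̄_st) = 0.384069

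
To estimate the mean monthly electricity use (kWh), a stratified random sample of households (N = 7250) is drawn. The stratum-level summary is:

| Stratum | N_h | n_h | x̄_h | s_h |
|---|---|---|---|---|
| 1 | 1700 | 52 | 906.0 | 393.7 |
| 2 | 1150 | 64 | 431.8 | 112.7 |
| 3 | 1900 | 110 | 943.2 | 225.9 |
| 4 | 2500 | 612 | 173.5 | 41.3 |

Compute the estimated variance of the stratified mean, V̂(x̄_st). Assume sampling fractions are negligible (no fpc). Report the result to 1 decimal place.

V̂(x̄_st) ≈ 201.1

V̂(x̄_st) = Σ W_h² s_h²/n_h, with W_h = N_h/N and N = 7250:
  stratum 1: (1700/7250)²·393.7²/52 = 163.889
  stratum 2: (1150/7250)²·112.7²/64 = 4.9933
  stratum 3: (1900/7250)²·225.9²/110 = 31.8618
  stratum 4: (2500/7250)²·41.3²/612 = 0.3314
V̂(x̄_st) = 201.075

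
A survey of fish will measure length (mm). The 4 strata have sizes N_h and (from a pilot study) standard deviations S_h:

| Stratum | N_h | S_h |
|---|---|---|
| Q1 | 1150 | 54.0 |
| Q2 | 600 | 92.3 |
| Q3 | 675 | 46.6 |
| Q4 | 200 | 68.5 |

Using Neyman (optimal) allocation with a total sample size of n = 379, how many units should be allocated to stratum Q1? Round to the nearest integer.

145

Neyman allocation: n_h = n · N_h S_h / Σ N_i S_i, with n = 379.
  stratum Q1: N_h·S_h = 1150·54.0 = 62100.00
  stratum Q2: N_h·S_h = 600·92.3 = 55380.00
  stratum Q3: N_h·S_h = 675·46.6 = 31455.00
  stratum Q4: N_h·S_h = 200·68.5 = 13700.00
Σ N_h S_h = 162635.00
n for stratum Q1 = 379·62100.00/162635.00 = 144.716 → 145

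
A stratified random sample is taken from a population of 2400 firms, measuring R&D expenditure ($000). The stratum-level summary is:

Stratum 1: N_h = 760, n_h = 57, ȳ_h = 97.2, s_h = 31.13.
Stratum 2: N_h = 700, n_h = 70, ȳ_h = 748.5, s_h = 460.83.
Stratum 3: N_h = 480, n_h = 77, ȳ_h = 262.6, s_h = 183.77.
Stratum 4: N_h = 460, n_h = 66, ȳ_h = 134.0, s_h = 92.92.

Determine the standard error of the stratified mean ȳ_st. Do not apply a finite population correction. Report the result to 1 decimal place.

V̂(ȳ_st) = Σ W_h² s_h²/n_h, with W_h = N_h/N and N = 2400:
  stratum 1: (760/2400)²·31.13²/57 = 1.70486
  stratum 2: (700/2400)²·460.83²/70 = 258.082
  stratum 3: (480/2400)²·183.77²/77 = 17.5436
  stratum 4: (460/2400)²·92.92²/66 = 4.80582
V̂(ȳ_st) = 282.136
SE(ȳ_st) = √282.136 = 16.7969

SE(ȳ_st) ≈ 16.8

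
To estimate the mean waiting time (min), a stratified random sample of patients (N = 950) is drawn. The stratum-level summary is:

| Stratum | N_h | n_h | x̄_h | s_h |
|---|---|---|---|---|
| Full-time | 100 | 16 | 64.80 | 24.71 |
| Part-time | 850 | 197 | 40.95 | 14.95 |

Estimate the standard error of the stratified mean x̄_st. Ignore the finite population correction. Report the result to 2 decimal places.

V̂(x̄_st) = Σ W_h² s_h²/n_h, with W_h = N_h/N and N = 950:
  stratum Full-time: (100/950)²·24.71²/16 = 0.422842
  stratum Part-time: (850/950)²·14.95²/197 = 0.908253
V̂(x̄_st) = 1.3311
SE(x̄_st) = √1.3311 = 1.15373

SE(x̄_st) ≈ 1.15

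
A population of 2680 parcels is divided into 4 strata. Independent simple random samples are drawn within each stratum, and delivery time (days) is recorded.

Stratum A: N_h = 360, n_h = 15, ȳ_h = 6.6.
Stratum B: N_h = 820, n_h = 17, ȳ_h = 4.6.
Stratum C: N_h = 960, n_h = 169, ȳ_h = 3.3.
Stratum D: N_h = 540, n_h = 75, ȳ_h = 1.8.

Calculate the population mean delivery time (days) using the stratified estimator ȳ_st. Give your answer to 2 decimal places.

ȳ_st ≈ 3.84

N = Σ N_h = 2680. Stratum weights W_h = N_h/N.
ȳ_st = (360·6.6 + 820·4.6 + 960·3.3 + 540·1.8) / 2680 = 3.8388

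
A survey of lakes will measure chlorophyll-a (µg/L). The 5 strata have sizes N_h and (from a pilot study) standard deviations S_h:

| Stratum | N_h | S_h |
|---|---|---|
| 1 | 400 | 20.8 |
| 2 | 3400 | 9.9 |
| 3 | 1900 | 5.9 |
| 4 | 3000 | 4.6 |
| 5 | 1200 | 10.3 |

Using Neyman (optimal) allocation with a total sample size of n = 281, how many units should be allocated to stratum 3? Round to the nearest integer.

Neyman allocation: n_h = n · N_h S_h / Σ N_i S_i, with n = 281.
  stratum 1: N_h·S_h = 400·20.8 = 8320.00
  stratum 2: N_h·S_h = 3400·9.9 = 33660.00
  stratum 3: N_h·S_h = 1900·5.9 = 11210.00
  stratum 4: N_h·S_h = 3000·4.6 = 13800.00
  stratum 5: N_h·S_h = 1200·10.3 = 12360.00
Σ N_h S_h = 79350.00
n for stratum 3 = 281·11210.00/79350.00 = 39.698 → 40

40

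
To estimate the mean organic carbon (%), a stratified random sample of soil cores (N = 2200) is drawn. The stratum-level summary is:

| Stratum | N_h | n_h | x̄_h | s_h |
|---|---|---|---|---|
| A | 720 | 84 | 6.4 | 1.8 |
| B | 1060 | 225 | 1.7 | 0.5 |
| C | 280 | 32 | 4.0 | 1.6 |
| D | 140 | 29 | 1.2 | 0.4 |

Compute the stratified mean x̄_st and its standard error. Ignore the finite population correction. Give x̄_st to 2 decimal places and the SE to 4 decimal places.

x̄_st = Σ W_h x̄_h = (720·6.4 + 1060·1.7 + 280·4.0 + 140·1.2)/2200 = 3.49909
V̂(x̄_st) = Σ W_h² s_h²/n_h, with W_h = N_h/N and N = 2200:
  stratum A: (720/2200)²·1.8²/84 = 0.00413129
  stratum B: (1060/2200)²·0.5²/225 = 0.000257943
  stratum C: (280/2200)²·1.6²/32 = 0.00129587
  stratum D: (140/2200)²·0.4²/29 = 2.23425e-05
V̂(x̄_st) = 0.00570744
SE(x̄_st) = √0.00570744 = 0.0755476

x̄_st ≈ 3.50, SE ≈ 0.0755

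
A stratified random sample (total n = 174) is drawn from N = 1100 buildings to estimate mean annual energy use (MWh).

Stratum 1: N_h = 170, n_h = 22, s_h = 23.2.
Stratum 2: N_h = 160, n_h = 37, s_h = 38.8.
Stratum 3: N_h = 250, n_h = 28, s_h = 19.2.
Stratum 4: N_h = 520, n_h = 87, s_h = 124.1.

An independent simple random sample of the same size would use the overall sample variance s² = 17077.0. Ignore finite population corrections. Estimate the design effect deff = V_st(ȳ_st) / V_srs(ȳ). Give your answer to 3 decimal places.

deff ≈ 0.425

V̂(ȳ_st) = Σ W_h² s_h²/n_h, with W_h = N_h/N and N = 1100:
  stratum 1: (170/1100)²·23.2²/22 = 0.58434
  stratum 2: (160/1100)²·38.8²/37 = 0.860828
  stratum 3: (250/1100)²·19.2²/28 = 0.680047
  stratum 4: (520/1100)²·124.1²/87 = 39.559
V_st = 41.6842
V_srs = s²/n = 17077.0/174 = 98.1437
deff = V_st / V_srs = 41.6842/98.1437 = 0.4247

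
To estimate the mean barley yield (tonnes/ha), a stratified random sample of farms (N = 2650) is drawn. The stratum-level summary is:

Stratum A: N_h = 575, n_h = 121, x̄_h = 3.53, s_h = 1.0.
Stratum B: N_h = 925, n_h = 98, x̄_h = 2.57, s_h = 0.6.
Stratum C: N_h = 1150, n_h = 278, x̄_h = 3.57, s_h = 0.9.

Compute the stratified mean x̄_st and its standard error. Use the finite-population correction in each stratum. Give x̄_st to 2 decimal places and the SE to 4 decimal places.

x̄_st = Σ W_h x̄_h = (575·3.53 + 925·2.57 + 1150·3.57)/2650 = 3.21226
V̂(x̄_st) = Σ W_h² (1 − n_h/N_h) s_h²/n_h, with W_h = N_h/N and N = 2650:
  stratum A: (575/2650)²·(1 − 121/575)·1.0²/121 = 0.000307218
  stratum B: (925/2650)²·(1 − 98/925)·0.6²/98 = 0.000400158
  stratum C: (1150/2650)²·(1 − 278/1150)·0.9²/278 = 0.000416067
V̂(x̄_st) = 0.00112344
SE(x̄_st) = √0.00112344 = 0.0335178

x̄_st ≈ 3.21, SE ≈ 0.0335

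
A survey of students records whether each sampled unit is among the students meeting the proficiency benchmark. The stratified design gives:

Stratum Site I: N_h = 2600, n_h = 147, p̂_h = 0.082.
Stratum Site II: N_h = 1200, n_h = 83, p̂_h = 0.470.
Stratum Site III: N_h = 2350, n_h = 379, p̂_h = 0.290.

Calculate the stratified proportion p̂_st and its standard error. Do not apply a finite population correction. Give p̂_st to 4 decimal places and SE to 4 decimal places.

p̂_st ≈ 0.2372, SE ≈ 0.0170

N = 6150; stratum weights W_h = N_h/N.
p̂_st = Σ W_h p̂_h = (2600·0.082 + 1200·0.470 + 2350·0.290)/6150 = 0.23719
V̂(p̂_st) = Σ W_h² p̂_h(1−p̂_h)/(n_h−1):
  stratum Site I: (2600/6150)²·0.082·0.918/146 = 9.2151e-05
  stratum Site II: (1200/6150)²·0.470·0.530/82 = 0.000115657
  stratum Site III: (2350/6150)²·0.290·0.710/378 = 7.95335e-05
V̂(p̂_st) = 0.000287342; SE = √V̂ = 0.0169512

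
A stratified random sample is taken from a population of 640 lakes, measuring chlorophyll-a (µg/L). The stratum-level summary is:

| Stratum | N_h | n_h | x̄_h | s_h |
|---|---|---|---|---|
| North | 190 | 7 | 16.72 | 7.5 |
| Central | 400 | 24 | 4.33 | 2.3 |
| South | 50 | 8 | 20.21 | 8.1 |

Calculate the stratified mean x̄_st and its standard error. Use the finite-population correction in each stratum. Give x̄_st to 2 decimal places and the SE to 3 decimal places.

x̄_st = Σ W_h x̄_h = (190·16.72 + 400·4.33 + 50·20.21)/640 = 9.24891
V̂(x̄_st) = Σ W_h² (1 − n_h/N_h) s_h²/n_h, with W_h = N_h/N and N = 640:
  stratum North: (190/640)²·(1 − 7/190)·7.5²/7 = 0.682133
  stratum Central: (400/640)²·(1 − 24/400)·2.3²/24 = 0.0809342
  stratum South: (50/640)²·(1 − 8/50)·8.1²/8 = 0.0420474
V̂(x̄_st) = 0.805115
SE(x̄_st) = √0.805115 = 0.897282

x̄_st ≈ 9.25, SE ≈ 0.897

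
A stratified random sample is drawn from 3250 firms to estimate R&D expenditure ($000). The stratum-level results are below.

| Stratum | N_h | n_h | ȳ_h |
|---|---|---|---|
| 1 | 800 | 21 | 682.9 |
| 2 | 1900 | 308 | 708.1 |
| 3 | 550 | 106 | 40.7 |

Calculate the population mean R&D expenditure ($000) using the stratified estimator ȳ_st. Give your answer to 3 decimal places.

ȳ_st ≈ 588.952

N = Σ N_h = 3250. Stratum weights W_h = N_h/N.
ȳ_st = (800·682.9 + 1900·708.1 + 550·40.7) / 3250 = 588.95231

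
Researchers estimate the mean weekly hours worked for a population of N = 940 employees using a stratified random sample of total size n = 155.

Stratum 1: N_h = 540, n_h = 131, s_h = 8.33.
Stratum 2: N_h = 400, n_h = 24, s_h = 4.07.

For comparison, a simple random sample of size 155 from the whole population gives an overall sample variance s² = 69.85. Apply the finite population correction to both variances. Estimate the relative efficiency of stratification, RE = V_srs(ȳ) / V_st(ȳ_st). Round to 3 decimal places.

RE ≈ 1.506

V̂(ȳ_st) = Σ W_h² (1 − n_h/N_h) s_h²/n_h, with W_h = N_h/N and N = 940:
  stratum 1: (540/940)²·(1 − 131/540)·8.33²/131 = 0.132398
  stratum 2: (400/940)²·(1 − 24/400)·4.07²/24 = 0.117482
V_st = 0.249879
V_srs = (1 − 155/940)·69.85/155 = 0.376337
Relative efficiency = V_srs / V_st = 0.376337/0.249879 = 1.5061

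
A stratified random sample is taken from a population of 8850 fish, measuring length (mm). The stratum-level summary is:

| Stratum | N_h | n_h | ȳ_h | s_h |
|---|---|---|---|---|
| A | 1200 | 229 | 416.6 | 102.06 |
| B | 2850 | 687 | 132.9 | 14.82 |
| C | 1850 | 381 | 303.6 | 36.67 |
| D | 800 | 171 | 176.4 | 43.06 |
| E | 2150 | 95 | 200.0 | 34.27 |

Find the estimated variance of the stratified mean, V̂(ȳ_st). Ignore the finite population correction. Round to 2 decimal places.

V̂(ȳ_st) ≈ 1.84

V̂(ȳ_st) = Σ W_h² s_h²/n_h, with W_h = N_h/N and N = 8850:
  stratum A: (1200/8850)²·102.06²/229 = 0.83628
  stratum B: (2850/8850)²·14.82²/687 = 0.0331545
  stratum C: (1850/8850)²·36.67²/381 = 0.154225
  stratum D: (800/8850)²·43.06²/171 = 0.0886024
  stratum E: (2150/8850)²·34.27²/95 = 0.729617
V̂(ȳ_st) = 1.84188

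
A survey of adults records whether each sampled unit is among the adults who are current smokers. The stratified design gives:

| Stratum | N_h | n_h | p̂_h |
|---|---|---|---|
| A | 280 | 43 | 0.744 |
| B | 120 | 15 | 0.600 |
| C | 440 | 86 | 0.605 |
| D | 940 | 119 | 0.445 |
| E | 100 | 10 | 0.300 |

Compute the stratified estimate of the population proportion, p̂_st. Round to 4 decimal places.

p̂_st ≈ 0.5292

N = 1880; stratum weights W_h = N_h/N.
p̂_st = Σ W_h p̂_h = (280·0.744 + 120·0.600 + 440·0.605 + 940·0.445 + 100·0.300)/1880 = 0.52916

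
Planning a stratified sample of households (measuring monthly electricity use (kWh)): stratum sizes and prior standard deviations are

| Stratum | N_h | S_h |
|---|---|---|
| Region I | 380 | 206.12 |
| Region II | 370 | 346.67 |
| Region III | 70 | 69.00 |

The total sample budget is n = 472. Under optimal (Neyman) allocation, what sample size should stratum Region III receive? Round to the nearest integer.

Neyman allocation: n_h = n · N_h S_h / Σ N_i S_i, with n = 472.
  stratum Region I: N_h·S_h = 380·206.12 = 78325.60
  stratum Region II: N_h·S_h = 370·346.67 = 128267.90
  stratum Region III: N_h·S_h = 70·69.00 = 4830.00
Σ N_h S_h = 211423.50
n for stratum Region III = 472·4830.00/211423.50 = 10.783 → 11

11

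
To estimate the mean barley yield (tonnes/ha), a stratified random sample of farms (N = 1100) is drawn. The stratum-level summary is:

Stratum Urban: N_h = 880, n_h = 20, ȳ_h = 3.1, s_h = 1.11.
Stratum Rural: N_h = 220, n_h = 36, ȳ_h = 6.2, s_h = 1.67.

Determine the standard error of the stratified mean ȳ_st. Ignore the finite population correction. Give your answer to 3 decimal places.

V̂(ȳ_st) = Σ W_h² s_h²/n_h, with W_h = N_h/N and N = 1100:
  stratum Urban: (880/1100)²·1.11²/20 = 0.0394272
  stratum Rural: (220/1100)²·1.67²/36 = 0.00309878
V̂(ȳ_st) = 0.042526
SE(ȳ_st) = √0.042526 = 0.206218

SE(ȳ_st) ≈ 0.206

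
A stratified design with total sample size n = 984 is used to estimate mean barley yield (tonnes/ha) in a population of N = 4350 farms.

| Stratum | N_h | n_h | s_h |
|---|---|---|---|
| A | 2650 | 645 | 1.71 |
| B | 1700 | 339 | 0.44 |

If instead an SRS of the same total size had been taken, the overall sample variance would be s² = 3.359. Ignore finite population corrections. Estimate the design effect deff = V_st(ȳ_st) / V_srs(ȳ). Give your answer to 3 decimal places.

V̂(ȳ_st) = Σ W_h² s_h²/n_h, with W_h = N_h/N and N = 4350:
  stratum A: (2650/4350)²·1.71²/645 = 0.00168246
  stratum B: (1700/4350)²·0.44²/339 = 8.72218e-05
V_st = 0.00176969
V_srs = s²/n = 3.359/984 = 0.00341362
deff = V_st / V_srs = 0.00176969/0.00341362 = 0.5184

deff ≈ 0.518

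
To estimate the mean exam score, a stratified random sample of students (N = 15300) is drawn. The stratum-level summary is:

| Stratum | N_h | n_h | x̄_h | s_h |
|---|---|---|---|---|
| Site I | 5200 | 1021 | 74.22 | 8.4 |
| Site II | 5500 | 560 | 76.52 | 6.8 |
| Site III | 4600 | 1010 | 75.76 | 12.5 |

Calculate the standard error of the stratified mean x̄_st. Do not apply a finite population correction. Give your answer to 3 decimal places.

V̂(x̄_st) = Σ W_h² s_h²/n_h, with W_h = N_h/N and N = 15300:
  stratum Site I: (5200/15300)²·8.4²/1021 = 0.00798283
  stratum Site II: (5500/15300)²·6.8²/560 = 0.0106702
  stratum Site III: (4600/15300)²·12.5²/1010 = 0.013984
V̂(x̄_st) = 0.032637
SE(x̄_st) = √0.032637 = 0.180657

SE(x̄_st) ≈ 0.181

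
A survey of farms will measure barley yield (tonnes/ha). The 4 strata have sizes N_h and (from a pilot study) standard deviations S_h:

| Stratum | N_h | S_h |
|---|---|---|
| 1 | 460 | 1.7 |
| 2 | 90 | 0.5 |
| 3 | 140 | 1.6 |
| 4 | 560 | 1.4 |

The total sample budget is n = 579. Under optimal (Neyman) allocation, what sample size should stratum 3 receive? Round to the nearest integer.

Neyman allocation: n_h = n · N_h S_h / Σ N_i S_i, with n = 579.
  stratum 1: N_h·S_h = 460·1.7 = 782.00
  stratum 2: N_h·S_h = 90·0.5 = 45.00
  stratum 3: N_h·S_h = 140·1.6 = 224.00
  stratum 4: N_h·S_h = 560·1.4 = 784.00
Σ N_h S_h = 1835.00
n for stratum 3 = 579·224.00/1835.00 = 70.679 → 71

71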